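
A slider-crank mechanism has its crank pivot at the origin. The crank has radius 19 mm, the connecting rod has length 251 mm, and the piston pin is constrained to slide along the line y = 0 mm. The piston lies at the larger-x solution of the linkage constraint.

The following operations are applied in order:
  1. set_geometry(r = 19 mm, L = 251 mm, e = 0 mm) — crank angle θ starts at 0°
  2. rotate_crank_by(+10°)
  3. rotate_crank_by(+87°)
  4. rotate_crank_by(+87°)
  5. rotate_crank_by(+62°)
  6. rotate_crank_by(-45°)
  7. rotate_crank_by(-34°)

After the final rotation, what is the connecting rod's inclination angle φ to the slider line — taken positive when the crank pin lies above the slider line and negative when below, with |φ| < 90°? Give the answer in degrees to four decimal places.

set_geometry: r = 19 mm, L = 251 mm, e = 0 mm; θ ← 0°
rotate_crank_by(+10°): θ ← 0° +10° = 10°
rotate_crank_by(+87°): θ ← 10° +87° = 97°
rotate_crank_by(+87°): θ ← 97° +87° = 184°
rotate_crank_by(+62°): θ ← 184° +62° = 246°
rotate_crank_by(-45°): θ ← 246° -45° = 201°
rotate_crank_by(-34°): θ ← 201° -34° = 167°
crank pin P = (r cos θ, r sin θ) = (-18.513031, 4.274070)
h = r sin θ − e = 4.274070 − 0 = 4.274070
sin φ = h / L = 4.274070 / 251 = 0.01702817
φ = arcsin(0.01702817) = 0.975689°

0.9757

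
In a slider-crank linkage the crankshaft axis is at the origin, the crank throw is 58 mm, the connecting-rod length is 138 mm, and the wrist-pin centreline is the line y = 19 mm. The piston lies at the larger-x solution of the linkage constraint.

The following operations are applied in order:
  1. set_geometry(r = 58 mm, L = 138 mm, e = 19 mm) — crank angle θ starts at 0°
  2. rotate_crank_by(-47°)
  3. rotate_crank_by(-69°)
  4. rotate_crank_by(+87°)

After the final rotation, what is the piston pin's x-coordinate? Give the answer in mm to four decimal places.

set_geometry: r = 58 mm, L = 138 mm, e = 19 mm; θ ← 0°
rotate_crank_by(-47°): θ ← 0° -47° = -47°
rotate_crank_by(-69°): θ ← -47° -69° = -116°
rotate_crank_by(+87°): θ ← -116° +87° = -29°
crank pin P = (r cos θ, r sin θ) = (50.727943, -28.118958)
h = r sin θ − e = -28.118958 − 19 = -47.118958
x = r cos θ + √(L² − h²) = 50.727943 + √(19044.0 − 2220.1962) = 50.727943 + 129.706607 = 180.434550

180.4345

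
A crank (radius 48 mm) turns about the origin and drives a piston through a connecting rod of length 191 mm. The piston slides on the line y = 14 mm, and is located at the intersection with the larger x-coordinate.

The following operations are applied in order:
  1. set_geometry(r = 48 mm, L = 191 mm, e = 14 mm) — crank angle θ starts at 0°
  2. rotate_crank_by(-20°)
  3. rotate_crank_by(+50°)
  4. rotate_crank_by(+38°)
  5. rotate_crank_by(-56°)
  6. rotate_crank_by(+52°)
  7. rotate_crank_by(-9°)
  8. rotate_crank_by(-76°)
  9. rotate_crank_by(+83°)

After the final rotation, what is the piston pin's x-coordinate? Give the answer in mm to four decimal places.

211.4142

set_geometry: r = 48 mm, L = 191 mm, e = 14 mm; θ ← 0°
rotate_crank_by(-20°): θ ← 0° -20° = -20°
rotate_crank_by(+50°): θ ← -20° +50° = 30°
rotate_crank_by(+38°): θ ← 30° +38° = 68°
rotate_crank_by(-56°): θ ← 68° -56° = 12°
rotate_crank_by(+52°): θ ← 12° +52° = 64°
rotate_crank_by(-9°): θ ← 64° -9° = 55°
rotate_crank_by(-76°): θ ← 55° -76° = -21°
rotate_crank_by(+83°): θ ← -21° +83° = 62°
crank pin P = (r cos θ, r sin θ) = (22.534635, 42.381484)
h = r sin θ − e = 42.381484 − 14 = 28.381484
x = r cos θ + √(L² − h²) = 22.534635 + √(36481.0 − 805.5087) = 22.534635 + 188.879568 = 211.414203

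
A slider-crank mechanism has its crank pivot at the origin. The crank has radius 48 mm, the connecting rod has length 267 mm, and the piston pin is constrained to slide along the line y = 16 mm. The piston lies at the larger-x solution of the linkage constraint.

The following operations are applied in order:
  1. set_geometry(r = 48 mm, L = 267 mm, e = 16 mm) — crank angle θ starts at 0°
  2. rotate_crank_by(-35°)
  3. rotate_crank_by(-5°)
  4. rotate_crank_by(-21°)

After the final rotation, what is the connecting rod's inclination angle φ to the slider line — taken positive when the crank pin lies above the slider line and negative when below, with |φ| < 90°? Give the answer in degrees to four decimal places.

set_geometry: r = 48 mm, L = 267 mm, e = 16 mm; θ ← 0°
rotate_crank_by(-35°): θ ← 0° -35° = -35°
rotate_crank_by(-5°): θ ← -35° -5° = -40°
rotate_crank_by(-21°): θ ← -40° -21° = -61°
crank pin P = (r cos θ, r sin θ) = (23.270862, -41.981746)
h = r sin θ − e = -41.981746 − 16 = -57.981746
sin φ = h / L = -57.981746 / 267 = -0.21716010
φ = arcsin(-0.21716010) = -12.542286°

-12.5423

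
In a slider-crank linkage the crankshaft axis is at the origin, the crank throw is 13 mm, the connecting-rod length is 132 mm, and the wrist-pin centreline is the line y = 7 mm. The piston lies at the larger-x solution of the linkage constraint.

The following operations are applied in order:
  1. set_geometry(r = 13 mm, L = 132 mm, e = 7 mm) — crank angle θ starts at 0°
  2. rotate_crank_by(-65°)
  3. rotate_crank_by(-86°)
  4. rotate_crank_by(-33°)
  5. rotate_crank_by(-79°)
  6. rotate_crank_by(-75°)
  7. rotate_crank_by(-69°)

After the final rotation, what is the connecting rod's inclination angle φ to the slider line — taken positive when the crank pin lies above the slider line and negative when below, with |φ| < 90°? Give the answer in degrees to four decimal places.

-7.1841

set_geometry: r = 13 mm, L = 132 mm, e = 7 mm; θ ← 0°
rotate_crank_by(-65°): θ ← 0° -65° = -65°
rotate_crank_by(-86°): θ ← -65° -86° = -151°
rotate_crank_by(-33°): θ ← -151° -33° = -184°
rotate_crank_by(-79°): θ ← -184° -79° = -263°
rotate_crank_by(-75°): θ ← -263° -75° = -338°
rotate_crank_by(-69°): θ ← -338° -69° = -407°
crank pin P = (r cos θ, r sin θ) = (8.865979, -9.507598)
h = r sin θ − e = -9.507598 − 7 = -16.507598
sin φ = h / L = -16.507598 / 132 = -0.12505756
φ = arcsin(-0.12505756) = -7.184080°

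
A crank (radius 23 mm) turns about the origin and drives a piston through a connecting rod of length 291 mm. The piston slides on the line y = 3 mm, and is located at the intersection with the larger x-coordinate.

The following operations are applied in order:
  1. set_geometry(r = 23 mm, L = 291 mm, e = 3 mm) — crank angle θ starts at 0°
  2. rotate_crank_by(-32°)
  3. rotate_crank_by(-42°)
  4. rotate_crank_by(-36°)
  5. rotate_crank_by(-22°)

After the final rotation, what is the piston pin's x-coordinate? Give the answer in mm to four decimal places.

set_geometry: r = 23 mm, L = 291 mm, e = 3 mm; θ ← 0°
rotate_crank_by(-32°): θ ← 0° -32° = -32°
rotate_crank_by(-42°): θ ← -32° -42° = -74°
rotate_crank_by(-36°): θ ← -74° -36° = -110°
rotate_crank_by(-22°): θ ← -110° -22° = -132°
crank pin P = (r cos θ, r sin θ) = (-15.390004, -17.092331)
h = r sin θ − e = -17.092331 − 3 = -20.092331
x = r cos θ + √(L² − h²) = -15.390004 + √(84681.0 − 403.7018) = -15.390004 + 290.305526 = 274.915522

274.9155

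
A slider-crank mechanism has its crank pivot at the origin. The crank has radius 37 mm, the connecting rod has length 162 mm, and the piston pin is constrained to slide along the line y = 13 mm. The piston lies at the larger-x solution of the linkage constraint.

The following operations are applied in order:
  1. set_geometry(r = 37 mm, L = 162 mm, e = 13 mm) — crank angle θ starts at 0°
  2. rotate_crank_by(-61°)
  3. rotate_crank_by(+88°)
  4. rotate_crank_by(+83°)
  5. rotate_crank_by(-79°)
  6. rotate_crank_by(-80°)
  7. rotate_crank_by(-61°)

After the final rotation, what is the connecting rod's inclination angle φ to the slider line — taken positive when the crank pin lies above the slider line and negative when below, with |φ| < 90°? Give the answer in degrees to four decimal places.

-17.1496

set_geometry: r = 37 mm, L = 162 mm, e = 13 mm; θ ← 0°
rotate_crank_by(-61°): θ ← 0° -61° = -61°
rotate_crank_by(+88°): θ ← -61° +88° = 27°
rotate_crank_by(+83°): θ ← 27° +83° = 110°
rotate_crank_by(-79°): θ ← 110° -79° = 31°
rotate_crank_by(-80°): θ ← 31° -80° = -49°
rotate_crank_by(-61°): θ ← -49° -61° = -110°
crank pin P = (r cos θ, r sin θ) = (-12.654745, -34.768627)
h = r sin θ − e = -34.768627 − 13 = -47.768627
sin φ = h / L = -47.768627 / 162 = -0.29486807
φ = arcsin(-0.29486807) = -17.149626°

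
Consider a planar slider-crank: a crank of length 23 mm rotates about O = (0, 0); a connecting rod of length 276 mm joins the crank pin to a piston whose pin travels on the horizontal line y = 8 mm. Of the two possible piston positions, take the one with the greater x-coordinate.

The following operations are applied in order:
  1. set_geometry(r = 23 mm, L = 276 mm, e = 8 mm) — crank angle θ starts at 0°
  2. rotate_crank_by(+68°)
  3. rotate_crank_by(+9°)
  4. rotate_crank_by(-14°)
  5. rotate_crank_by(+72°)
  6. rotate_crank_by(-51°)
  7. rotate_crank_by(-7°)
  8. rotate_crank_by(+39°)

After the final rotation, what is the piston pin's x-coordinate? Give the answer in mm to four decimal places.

set_geometry: r = 23 mm, L = 276 mm, e = 8 mm; θ ← 0°
rotate_crank_by(+68°): θ ← 0° +68° = 68°
rotate_crank_by(+9°): θ ← 68° +9° = 77°
rotate_crank_by(-14°): θ ← 77° -14° = 63°
rotate_crank_by(+72°): θ ← 63° +72° = 135°
rotate_crank_by(-51°): θ ← 135° -51° = 84°
rotate_crank_by(-7°): θ ← 84° -7° = 77°
rotate_crank_by(+39°): θ ← 77° +39° = 116°
crank pin P = (r cos θ, r sin θ) = (-10.082536, 20.672263)
h = r sin θ − e = 20.672263 − 8 = 12.672263
x = r cos θ + √(L² − h²) = -10.082536 + √(76176.0 − 160.5863) = -10.082536 + 275.708929 = 265.626393

265.6264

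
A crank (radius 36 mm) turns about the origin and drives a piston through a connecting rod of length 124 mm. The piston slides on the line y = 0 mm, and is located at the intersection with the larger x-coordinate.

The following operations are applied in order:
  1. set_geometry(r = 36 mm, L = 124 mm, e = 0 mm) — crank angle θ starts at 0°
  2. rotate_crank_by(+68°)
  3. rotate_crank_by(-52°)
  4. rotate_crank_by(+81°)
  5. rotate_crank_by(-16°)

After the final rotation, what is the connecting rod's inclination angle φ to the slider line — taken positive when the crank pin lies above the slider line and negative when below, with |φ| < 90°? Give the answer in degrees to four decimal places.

16.6634

set_geometry: r = 36 mm, L = 124 mm, e = 0 mm; θ ← 0°
rotate_crank_by(+68°): θ ← 0° +68° = 68°
rotate_crank_by(-52°): θ ← 68° -52° = 16°
rotate_crank_by(+81°): θ ← 16° +81° = 97°
rotate_crank_by(-16°): θ ← 97° -16° = 81°
crank pin P = (r cos θ, r sin θ) = (5.631641, 35.556780)
h = r sin θ − e = 35.556780 − 0 = 35.556780
sin φ = h / L = 35.556780 / 124 = 0.28674823
φ = arcsin(0.28674823) = 16.663377°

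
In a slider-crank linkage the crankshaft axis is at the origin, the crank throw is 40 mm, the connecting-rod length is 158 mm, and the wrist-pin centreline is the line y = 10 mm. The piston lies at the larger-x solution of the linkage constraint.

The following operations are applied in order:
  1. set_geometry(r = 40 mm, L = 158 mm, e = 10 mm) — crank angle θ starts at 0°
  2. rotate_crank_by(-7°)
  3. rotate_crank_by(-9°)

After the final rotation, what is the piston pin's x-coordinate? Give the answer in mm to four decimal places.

195.0453

set_geometry: r = 40 mm, L = 158 mm, e = 10 mm; θ ← 0°
rotate_crank_by(-7°): θ ← 0° -7° = -7°
rotate_crank_by(-9°): θ ← -7° -9° = -16°
crank pin P = (r cos θ, r sin θ) = (38.450468, -11.025494)
h = r sin θ − e = -11.025494 − 10 = -21.025494
x = r cos θ + √(L² − h²) = 38.450468 + √(24964.0 − 442.0714) = 38.450468 + 156.594791 = 195.045259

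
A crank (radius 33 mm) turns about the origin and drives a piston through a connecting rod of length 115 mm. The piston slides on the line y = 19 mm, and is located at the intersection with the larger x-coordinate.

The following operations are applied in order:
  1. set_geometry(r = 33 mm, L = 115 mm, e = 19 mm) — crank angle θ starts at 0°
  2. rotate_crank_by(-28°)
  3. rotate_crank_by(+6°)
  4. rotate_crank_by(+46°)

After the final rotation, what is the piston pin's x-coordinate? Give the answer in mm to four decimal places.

145.0117

set_geometry: r = 33 mm, L = 115 mm, e = 19 mm; θ ← 0°
rotate_crank_by(-28°): θ ← 0° -28° = -28°
rotate_crank_by(+6°): θ ← -28° +6° = -22°
rotate_crank_by(+46°): θ ← -22° +46° = 24°
crank pin P = (r cos θ, r sin θ) = (30.147000, 13.422309)
h = r sin θ − e = 13.422309 − 19 = -5.577691
x = r cos θ + √(L² − h²) = 30.147000 + √(13225.0 − 31.1106) = 30.147000 + 114.864657 = 145.011657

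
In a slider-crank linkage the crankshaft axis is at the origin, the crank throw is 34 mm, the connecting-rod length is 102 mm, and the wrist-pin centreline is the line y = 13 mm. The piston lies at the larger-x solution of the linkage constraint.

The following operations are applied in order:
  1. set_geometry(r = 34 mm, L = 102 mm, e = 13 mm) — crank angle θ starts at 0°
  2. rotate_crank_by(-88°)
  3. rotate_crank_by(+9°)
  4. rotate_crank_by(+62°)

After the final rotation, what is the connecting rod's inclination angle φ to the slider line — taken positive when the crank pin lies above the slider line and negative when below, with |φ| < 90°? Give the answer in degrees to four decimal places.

-12.9975

set_geometry: r = 34 mm, L = 102 mm, e = 13 mm; θ ← 0°
rotate_crank_by(-88°): θ ← 0° -88° = -88°
rotate_crank_by(+9°): θ ← -88° +9° = -79°
rotate_crank_by(+62°): θ ← -79° +62° = -17°
crank pin P = (r cos θ, r sin θ) = (32.514362, -9.940638)
h = r sin θ − e = -9.940638 − 13 = -22.940638
sin φ = h / L = -22.940638 / 102 = -0.22490822
φ = arcsin(-0.22490822) = -12.997481°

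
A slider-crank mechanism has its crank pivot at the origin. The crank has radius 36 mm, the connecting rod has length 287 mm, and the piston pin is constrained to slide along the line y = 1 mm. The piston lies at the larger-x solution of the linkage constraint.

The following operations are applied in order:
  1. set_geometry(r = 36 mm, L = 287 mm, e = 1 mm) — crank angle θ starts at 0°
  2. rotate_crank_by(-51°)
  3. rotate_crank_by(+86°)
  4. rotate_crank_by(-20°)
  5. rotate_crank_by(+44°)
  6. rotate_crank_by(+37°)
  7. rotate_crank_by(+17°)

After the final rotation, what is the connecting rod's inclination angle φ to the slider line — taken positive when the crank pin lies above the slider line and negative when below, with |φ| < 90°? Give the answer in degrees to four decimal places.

set_geometry: r = 36 mm, L = 287 mm, e = 1 mm; θ ← 0°
rotate_crank_by(-51°): θ ← 0° -51° = -51°
rotate_crank_by(+86°): θ ← -51° +86° = 35°
rotate_crank_by(-20°): θ ← 35° -20° = 15°
rotate_crank_by(+44°): θ ← 15° +44° = 59°
rotate_crank_by(+37°): θ ← 59° +37° = 96°
rotate_crank_by(+17°): θ ← 96° +17° = 113°
crank pin P = (r cos θ, r sin θ) = (-14.066321, 33.138175)
h = r sin θ − e = 33.138175 − 1 = 32.138175
sin φ = h / L = 32.138175 / 287 = 0.11197970
φ = arcsin(0.11197970) = 6.429449°

6.4294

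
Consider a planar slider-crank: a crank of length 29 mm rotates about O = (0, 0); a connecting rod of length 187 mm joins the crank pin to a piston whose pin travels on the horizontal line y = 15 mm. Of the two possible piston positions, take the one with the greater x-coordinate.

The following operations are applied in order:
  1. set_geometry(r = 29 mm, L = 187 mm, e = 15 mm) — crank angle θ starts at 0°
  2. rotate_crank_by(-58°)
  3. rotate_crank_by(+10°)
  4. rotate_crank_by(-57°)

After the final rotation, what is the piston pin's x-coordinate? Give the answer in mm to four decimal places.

set_geometry: r = 29 mm, L = 187 mm, e = 15 mm; θ ← 0°
rotate_crank_by(-58°): θ ← 0° -58° = -58°
rotate_crank_by(+10°): θ ← -58° +10° = -48°
rotate_crank_by(-57°): θ ← -48° -57° = -105°
crank pin P = (r cos θ, r sin θ) = (-7.505752, -28.011849)
h = r sin θ − e = -28.011849 − 15 = -43.011849
x = r cos θ + √(L² − h²) = -7.505752 + √(34969.0 − 1850.0192) = -7.505752 + 181.986211 = 174.480458

174.4805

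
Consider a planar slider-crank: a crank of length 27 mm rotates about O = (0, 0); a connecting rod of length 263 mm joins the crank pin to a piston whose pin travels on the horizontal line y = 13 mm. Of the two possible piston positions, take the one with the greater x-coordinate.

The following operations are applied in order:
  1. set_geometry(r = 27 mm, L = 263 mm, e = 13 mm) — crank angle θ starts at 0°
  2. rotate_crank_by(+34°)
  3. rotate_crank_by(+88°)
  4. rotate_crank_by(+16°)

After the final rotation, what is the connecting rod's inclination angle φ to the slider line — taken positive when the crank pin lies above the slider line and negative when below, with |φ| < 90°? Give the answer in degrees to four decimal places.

1.1038

set_geometry: r = 27 mm, L = 263 mm, e = 13 mm; θ ← 0°
rotate_crank_by(+34°): θ ← 0° +34° = 34°
rotate_crank_by(+88°): θ ← 34° +88° = 122°
rotate_crank_by(+16°): θ ← 122° +16° = 138°
crank pin P = (r cos θ, r sin θ) = (-20.064910, 18.066526)
h = r sin θ − e = 18.066526 − 13 = 5.066526
sin φ = h / L = 5.066526 / 263 = 0.01926436
φ = arcsin(0.01926436) = 1.103835°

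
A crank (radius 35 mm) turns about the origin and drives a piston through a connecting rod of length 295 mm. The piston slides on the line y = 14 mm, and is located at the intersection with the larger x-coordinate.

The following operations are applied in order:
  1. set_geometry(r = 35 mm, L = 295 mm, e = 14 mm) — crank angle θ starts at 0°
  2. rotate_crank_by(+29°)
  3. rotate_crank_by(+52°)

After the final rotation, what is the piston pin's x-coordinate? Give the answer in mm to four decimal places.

set_geometry: r = 35 mm, L = 295 mm, e = 14 mm; θ ← 0°
rotate_crank_by(+29°): θ ← 0° +29° = 29°
rotate_crank_by(+52°): θ ← 29° +52° = 81°
crank pin P = (r cos θ, r sin θ) = (5.475206, 34.569092)
h = r sin θ − e = 34.569092 − 14 = 20.569092
x = r cos θ + √(L² − h²) = 5.475206 + √(87025.0 − 423.0875) = 5.475206 + 294.282029 = 299.757235

299.7572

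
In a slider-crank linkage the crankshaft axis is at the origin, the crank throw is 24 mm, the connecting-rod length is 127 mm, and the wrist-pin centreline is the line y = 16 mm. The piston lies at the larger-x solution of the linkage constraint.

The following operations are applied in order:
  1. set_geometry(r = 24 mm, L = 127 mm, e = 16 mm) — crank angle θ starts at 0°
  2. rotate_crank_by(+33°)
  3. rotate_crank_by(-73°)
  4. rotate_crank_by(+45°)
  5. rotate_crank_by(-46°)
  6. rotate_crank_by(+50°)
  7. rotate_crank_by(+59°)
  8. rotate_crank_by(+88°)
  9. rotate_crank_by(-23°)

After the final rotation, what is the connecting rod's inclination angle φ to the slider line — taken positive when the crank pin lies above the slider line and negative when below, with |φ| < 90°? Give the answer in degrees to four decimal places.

0.7004

set_geometry: r = 24 mm, L = 127 mm, e = 16 mm; θ ← 0°
rotate_crank_by(+33°): θ ← 0° +33° = 33°
rotate_crank_by(-73°): θ ← 33° -73° = -40°
rotate_crank_by(+45°): θ ← -40° +45° = 5°
rotate_crank_by(-46°): θ ← 5° -46° = -41°
rotate_crank_by(+50°): θ ← -41° +50° = 9°
rotate_crank_by(+59°): θ ← 9° +59° = 68°
rotate_crank_by(+88°): θ ← 68° +88° = 156°
rotate_crank_by(-23°): θ ← 156° -23° = 133°
crank pin P = (r cos θ, r sin θ) = (-16.367961, 17.552489)
h = r sin θ − e = 17.552489 − 16 = 1.552489
sin φ = h / L = 1.552489 / 127 = 0.01222432
φ = arcsin(0.01222432) = 0.700419°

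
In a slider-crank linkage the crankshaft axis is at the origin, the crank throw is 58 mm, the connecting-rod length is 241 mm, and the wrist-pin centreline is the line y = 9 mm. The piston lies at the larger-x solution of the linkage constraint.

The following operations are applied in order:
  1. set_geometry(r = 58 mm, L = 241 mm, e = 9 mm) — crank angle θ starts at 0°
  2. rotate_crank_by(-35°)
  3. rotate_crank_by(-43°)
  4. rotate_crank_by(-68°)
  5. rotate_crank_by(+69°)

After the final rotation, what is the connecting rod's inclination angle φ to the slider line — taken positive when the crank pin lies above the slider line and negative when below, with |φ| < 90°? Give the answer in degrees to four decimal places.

-15.7738

set_geometry: r = 58 mm, L = 241 mm, e = 9 mm; θ ← 0°
rotate_crank_by(-35°): θ ← 0° -35° = -35°
rotate_crank_by(-43°): θ ← -35° -43° = -78°
rotate_crank_by(-68°): θ ← -78° -68° = -146°
rotate_crank_by(+69°): θ ← -146° +69° = -77°
crank pin P = (r cos θ, r sin θ) = (13.047161, -56.513464)
h = r sin θ − e = -56.513464 − 9 = -65.513464
sin φ = h / L = -65.513464 / 241 = -0.27184010
φ = arcsin(-0.27184010) = -15.773793°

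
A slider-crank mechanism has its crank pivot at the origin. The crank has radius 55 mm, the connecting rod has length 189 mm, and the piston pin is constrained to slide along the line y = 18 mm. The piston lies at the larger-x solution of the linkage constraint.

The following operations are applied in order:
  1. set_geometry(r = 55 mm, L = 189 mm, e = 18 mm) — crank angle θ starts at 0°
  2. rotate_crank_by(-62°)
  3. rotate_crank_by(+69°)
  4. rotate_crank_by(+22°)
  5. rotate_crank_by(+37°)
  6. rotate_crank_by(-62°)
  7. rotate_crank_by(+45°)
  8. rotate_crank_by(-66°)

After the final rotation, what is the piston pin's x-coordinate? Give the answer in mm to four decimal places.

set_geometry: r = 55 mm, L = 189 mm, e = 18 mm; θ ← 0°
rotate_crank_by(-62°): θ ← 0° -62° = -62°
rotate_crank_by(+69°): θ ← -62° +69° = 7°
rotate_crank_by(+22°): θ ← 7° +22° = 29°
rotate_crank_by(+37°): θ ← 29° +37° = 66°
rotate_crank_by(-62°): θ ← 66° -62° = 4°
rotate_crank_by(+45°): θ ← 4° +45° = 49°
rotate_crank_by(-66°): θ ← 49° -66° = -17°
crank pin P = (r cos θ, r sin θ) = (52.596762, -16.080444)
h = r sin θ − e = -16.080444 − 18 = -34.080444
x = r cos θ + √(L² − h²) = 52.596762 + √(35721.0 − 1161.4766) = 52.596762 + 185.901919 = 238.498680

238.4987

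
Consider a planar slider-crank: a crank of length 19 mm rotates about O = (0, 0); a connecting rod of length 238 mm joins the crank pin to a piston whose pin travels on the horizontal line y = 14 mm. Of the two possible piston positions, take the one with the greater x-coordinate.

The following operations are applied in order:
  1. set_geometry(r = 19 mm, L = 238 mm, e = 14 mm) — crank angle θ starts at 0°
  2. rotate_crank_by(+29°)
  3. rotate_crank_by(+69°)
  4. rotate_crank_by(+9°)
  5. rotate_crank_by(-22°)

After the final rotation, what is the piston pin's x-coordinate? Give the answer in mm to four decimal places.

239.6049

set_geometry: r = 19 mm, L = 238 mm, e = 14 mm; θ ← 0°
rotate_crank_by(+29°): θ ← 0° +29° = 29°
rotate_crank_by(+69°): θ ← 29° +69° = 98°
rotate_crank_by(+9°): θ ← 98° +9° = 107°
rotate_crank_by(-22°): θ ← 107° -22° = 85°
crank pin P = (r cos θ, r sin θ) = (1.655959, 18.927699)
h = r sin θ − e = 18.927699 − 14 = 4.927699
x = r cos θ + √(L² − h²) = 1.655959 + √(56644.0 − 24.2822) = 1.655959 + 237.948981 = 239.604941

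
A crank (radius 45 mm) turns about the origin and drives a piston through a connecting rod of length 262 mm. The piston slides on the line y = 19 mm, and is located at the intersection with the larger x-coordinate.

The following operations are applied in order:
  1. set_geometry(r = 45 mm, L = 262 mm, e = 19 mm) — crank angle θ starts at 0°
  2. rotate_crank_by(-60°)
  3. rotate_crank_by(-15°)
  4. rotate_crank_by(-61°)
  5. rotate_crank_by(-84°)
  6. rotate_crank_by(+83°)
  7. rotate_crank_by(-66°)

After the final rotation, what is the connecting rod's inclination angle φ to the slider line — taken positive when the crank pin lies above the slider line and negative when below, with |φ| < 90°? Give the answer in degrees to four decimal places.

set_geometry: r = 45 mm, L = 262 mm, e = 19 mm; θ ← 0°
rotate_crank_by(-60°): θ ← 0° -60° = -60°
rotate_crank_by(-15°): θ ← -60° -15° = -75°
rotate_crank_by(-61°): θ ← -75° -61° = -136°
rotate_crank_by(-84°): θ ← -136° -84° = -220°
rotate_crank_by(+83°): θ ← -220° +83° = -137°
rotate_crank_by(-66°): θ ← -137° -66° = -203°
crank pin P = (r cos θ, r sin θ) = (-41.422718, 17.582901)
h = r sin θ − e = 17.582901 − 19 = -1.417099
sin φ = h / L = -1.417099 / 262 = -0.00540878
φ = arcsin(-0.00540878) = -0.309902°

-0.3099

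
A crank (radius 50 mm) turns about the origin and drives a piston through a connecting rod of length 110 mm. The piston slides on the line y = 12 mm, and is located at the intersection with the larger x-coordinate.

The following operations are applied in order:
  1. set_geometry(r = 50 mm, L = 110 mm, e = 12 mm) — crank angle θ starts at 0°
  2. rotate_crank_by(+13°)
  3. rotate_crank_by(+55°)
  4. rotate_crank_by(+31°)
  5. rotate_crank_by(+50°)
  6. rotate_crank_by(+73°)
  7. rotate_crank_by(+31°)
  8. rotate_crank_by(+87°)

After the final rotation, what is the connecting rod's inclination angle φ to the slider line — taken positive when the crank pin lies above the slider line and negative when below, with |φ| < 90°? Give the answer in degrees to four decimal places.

set_geometry: r = 50 mm, L = 110 mm, e = 12 mm; θ ← 0°
rotate_crank_by(+13°): θ ← 0° +13° = 13°
rotate_crank_by(+55°): θ ← 13° +55° = 68°
rotate_crank_by(+31°): θ ← 68° +31° = 99°
rotate_crank_by(+50°): θ ← 99° +50° = 149°
rotate_crank_by(+73°): θ ← 149° +73° = 222°
rotate_crank_by(+31°): θ ← 222° +31° = 253°
rotate_crank_by(+87°): θ ← 253° +87° = 340°
crank pin P = (r cos θ, r sin θ) = (46.984631, -17.101007)
h = r sin θ − e = -17.101007 − 12 = -29.101007
sin φ = h / L = -29.101007 / 110 = -0.26455461
φ = arcsin(-0.26455461) = -15.340489°

-15.3405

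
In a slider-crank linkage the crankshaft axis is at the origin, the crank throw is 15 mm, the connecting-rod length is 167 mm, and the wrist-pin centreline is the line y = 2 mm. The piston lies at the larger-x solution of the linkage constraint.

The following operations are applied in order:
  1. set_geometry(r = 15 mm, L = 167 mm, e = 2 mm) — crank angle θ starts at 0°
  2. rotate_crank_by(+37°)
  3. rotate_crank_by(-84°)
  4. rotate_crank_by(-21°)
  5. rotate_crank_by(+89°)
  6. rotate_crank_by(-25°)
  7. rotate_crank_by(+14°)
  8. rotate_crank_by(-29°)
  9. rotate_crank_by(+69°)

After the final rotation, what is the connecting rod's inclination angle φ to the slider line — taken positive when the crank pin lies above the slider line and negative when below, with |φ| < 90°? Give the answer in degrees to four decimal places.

set_geometry: r = 15 mm, L = 167 mm, e = 2 mm; θ ← 0°
rotate_crank_by(+37°): θ ← 0° +37° = 37°
rotate_crank_by(-84°): θ ← 37° -84° = -47°
rotate_crank_by(-21°): θ ← -47° -21° = -68°
rotate_crank_by(+89°): θ ← -68° +89° = 21°
rotate_crank_by(-25°): θ ← 21° -25° = -4°
rotate_crank_by(+14°): θ ← -4° +14° = 10°
rotate_crank_by(-29°): θ ← 10° -29° = -19°
rotate_crank_by(+69°): θ ← -19° +69° = 50°
crank pin P = (r cos θ, r sin θ) = (9.641814, 11.490667)
h = r sin θ − e = 11.490667 − 2 = 9.490667
sin φ = h / L = 9.490667 / 167 = 0.05683034
φ = arcsin(0.05683034) = 3.257894°

3.2579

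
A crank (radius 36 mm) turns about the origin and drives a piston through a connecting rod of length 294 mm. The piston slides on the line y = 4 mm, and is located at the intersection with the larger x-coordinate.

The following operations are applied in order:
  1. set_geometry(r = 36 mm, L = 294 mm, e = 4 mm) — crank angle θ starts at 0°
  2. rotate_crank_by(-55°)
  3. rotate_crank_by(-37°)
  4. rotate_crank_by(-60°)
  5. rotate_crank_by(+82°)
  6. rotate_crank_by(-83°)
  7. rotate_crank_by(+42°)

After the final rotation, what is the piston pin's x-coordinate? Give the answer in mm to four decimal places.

278.6833

set_geometry: r = 36 mm, L = 294 mm, e = 4 mm; θ ← 0°
rotate_crank_by(-55°): θ ← 0° -55° = -55°
rotate_crank_by(-37°): θ ← -55° -37° = -92°
rotate_crank_by(-60°): θ ← -92° -60° = -152°
rotate_crank_by(+82°): θ ← -152° +82° = -70°
rotate_crank_by(-83°): θ ← -70° -83° = -153°
rotate_crank_by(+42°): θ ← -153° +42° = -111°
crank pin P = (r cos θ, r sin θ) = (-12.901246, -33.608895)
h = r sin θ − e = -33.608895 − 4 = -37.608895
x = r cos θ + √(L² − h²) = -12.901246 + √(86436.0 − 1414.4290) = -12.901246 + 291.584586 = 278.683340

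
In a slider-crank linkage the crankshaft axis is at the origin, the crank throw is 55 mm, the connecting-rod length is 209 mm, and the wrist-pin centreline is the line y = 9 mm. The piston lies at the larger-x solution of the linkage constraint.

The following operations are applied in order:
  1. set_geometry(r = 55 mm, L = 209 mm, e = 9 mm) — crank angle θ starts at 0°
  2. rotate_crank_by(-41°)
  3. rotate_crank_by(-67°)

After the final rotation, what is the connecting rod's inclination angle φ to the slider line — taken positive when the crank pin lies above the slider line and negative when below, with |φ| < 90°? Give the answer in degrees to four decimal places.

set_geometry: r = 55 mm, L = 209 mm, e = 9 mm; θ ← 0°
rotate_crank_by(-41°): θ ← 0° -41° = -41°
rotate_crank_by(-67°): θ ← -41° -67° = -108°
crank pin P = (r cos θ, r sin θ) = (-16.995935, -52.308108)
h = r sin θ − e = -52.308108 − 9 = -61.308108
sin φ = h / L = -61.308108 / 209 = -0.29334023
φ = arcsin(-0.29334023) = -17.058037°

-17.0580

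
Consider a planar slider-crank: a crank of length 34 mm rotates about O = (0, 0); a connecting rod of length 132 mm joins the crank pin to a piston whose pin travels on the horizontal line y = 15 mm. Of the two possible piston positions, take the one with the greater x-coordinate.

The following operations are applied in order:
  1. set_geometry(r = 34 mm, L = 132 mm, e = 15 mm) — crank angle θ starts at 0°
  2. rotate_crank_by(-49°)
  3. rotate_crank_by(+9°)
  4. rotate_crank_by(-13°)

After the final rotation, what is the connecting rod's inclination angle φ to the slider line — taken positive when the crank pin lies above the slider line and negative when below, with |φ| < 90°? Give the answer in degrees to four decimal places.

set_geometry: r = 34 mm, L = 132 mm, e = 15 mm; θ ← 0°
rotate_crank_by(-49°): θ ← 0° -49° = -49°
rotate_crank_by(+9°): θ ← -49° +9° = -40°
rotate_crank_by(-13°): θ ← -40° -13° = -53°
crank pin P = (r cos θ, r sin θ) = (20.461711, -27.153607)
h = r sin θ − e = -27.153607 − 15 = -42.153607
sin φ = h / L = -42.153607 / 132 = -0.31934551
φ = arcsin(-0.31934551) = -18.623349°

-18.6233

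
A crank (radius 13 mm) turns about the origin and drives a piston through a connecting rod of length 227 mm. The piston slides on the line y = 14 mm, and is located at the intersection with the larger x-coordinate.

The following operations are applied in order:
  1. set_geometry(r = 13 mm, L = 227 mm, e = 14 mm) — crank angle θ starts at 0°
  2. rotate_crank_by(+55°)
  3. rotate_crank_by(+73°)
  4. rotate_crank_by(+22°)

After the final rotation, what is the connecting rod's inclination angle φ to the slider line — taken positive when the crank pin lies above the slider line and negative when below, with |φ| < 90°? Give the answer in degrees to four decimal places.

-1.8934

set_geometry: r = 13 mm, L = 227 mm, e = 14 mm; θ ← 0°
rotate_crank_by(+55°): θ ← 0° +55° = 55°
rotate_crank_by(+73°): θ ← 55° +73° = 128°
rotate_crank_by(+22°): θ ← 128° +22° = 150°
crank pin P = (r cos θ, r sin θ) = (-11.258330, 6.500000)
h = r sin θ − e = 6.500000 − 14 = -7.500000
sin φ = h / L = -7.500000 / 227 = -0.03303965
φ = arcsin(-0.03303965) = -1.893377°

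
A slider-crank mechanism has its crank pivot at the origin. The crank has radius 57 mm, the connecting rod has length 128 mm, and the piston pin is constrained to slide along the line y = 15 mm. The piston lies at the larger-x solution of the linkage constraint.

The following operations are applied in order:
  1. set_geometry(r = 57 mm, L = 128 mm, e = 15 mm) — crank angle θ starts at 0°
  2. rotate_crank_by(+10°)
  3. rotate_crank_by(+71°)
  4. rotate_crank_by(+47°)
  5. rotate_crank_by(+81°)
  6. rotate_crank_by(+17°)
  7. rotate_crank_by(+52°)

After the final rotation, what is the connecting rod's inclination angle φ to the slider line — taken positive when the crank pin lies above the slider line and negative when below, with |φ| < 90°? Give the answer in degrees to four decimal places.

-33.9291

set_geometry: r = 57 mm, L = 128 mm, e = 15 mm; θ ← 0°
rotate_crank_by(+10°): θ ← 0° +10° = 10°
rotate_crank_by(+71°): θ ← 10° +71° = 81°
rotate_crank_by(+47°): θ ← 81° +47° = 128°
rotate_crank_by(+81°): θ ← 128° +81° = 209°
rotate_crank_by(+17°): θ ← 209° +17° = 226°
rotate_crank_by(+52°): θ ← 226° +52° = 278°
crank pin P = (r cos θ, r sin θ) = (7.932867, -56.445280)
h = r sin θ − e = -56.445280 − 15 = -71.445280
sin φ = h / L = -71.445280 / 128 = -0.55816625
φ = arcsin(-0.55816625) = -33.929076°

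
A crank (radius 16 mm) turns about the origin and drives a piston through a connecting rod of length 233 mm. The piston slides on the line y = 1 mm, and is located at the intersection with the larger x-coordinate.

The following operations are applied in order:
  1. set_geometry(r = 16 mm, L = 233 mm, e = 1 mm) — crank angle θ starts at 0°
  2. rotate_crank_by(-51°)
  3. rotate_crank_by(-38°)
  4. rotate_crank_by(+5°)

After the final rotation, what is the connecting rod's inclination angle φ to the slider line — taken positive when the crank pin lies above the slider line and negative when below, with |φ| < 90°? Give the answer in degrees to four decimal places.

set_geometry: r = 16 mm, L = 233 mm, e = 1 mm; θ ← 0°
rotate_crank_by(-51°): θ ← 0° -51° = -51°
rotate_crank_by(-38°): θ ← -51° -38° = -89°
rotate_crank_by(+5°): θ ← -89° +5° = -84°
crank pin P = (r cos θ, r sin θ) = (1.672455, -15.912350)
h = r sin θ − e = -15.912350 − 1 = -16.912350
sin φ = h / L = -16.912350 / 233 = -0.07258519
φ = arcsin(-0.07258519) = -4.162486°

-4.1625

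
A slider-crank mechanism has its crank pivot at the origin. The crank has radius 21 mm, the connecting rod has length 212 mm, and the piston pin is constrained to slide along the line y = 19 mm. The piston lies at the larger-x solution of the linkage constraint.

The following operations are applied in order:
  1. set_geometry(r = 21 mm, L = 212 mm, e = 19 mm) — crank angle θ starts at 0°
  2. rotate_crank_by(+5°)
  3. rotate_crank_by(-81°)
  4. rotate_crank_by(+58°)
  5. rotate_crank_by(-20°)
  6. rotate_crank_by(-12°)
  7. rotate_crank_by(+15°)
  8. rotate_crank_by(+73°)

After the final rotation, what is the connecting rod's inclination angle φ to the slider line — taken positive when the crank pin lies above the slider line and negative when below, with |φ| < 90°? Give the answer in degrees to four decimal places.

set_geometry: r = 21 mm, L = 212 mm, e = 19 mm; θ ← 0°
rotate_crank_by(+5°): θ ← 0° +5° = 5°
rotate_crank_by(-81°): θ ← 5° -81° = -76°
rotate_crank_by(+58°): θ ← -76° +58° = -18°
rotate_crank_by(-20°): θ ← -18° -20° = -38°
rotate_crank_by(-12°): θ ← -38° -12° = -50°
rotate_crank_by(+15°): θ ← -50° +15° = -35°
rotate_crank_by(+73°): θ ← -35° +73° = 38°
crank pin P = (r cos θ, r sin θ) = (16.548226, 12.928891)
h = r sin θ − e = 12.928891 − 19 = -6.071109
sin φ = h / L = -6.071109 / 212 = -0.02863731
φ = arcsin(-0.02863731) = -1.641021°

-1.6410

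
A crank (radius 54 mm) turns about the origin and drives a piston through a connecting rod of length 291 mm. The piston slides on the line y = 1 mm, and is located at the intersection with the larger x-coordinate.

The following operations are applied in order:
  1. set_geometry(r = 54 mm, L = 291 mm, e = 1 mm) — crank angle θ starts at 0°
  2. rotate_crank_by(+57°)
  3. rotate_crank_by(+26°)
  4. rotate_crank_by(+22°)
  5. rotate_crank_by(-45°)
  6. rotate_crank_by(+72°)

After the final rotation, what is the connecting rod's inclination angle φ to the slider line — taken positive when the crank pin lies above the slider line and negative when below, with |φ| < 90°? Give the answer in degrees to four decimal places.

7.7278

set_geometry: r = 54 mm, L = 291 mm, e = 1 mm; θ ← 0°
rotate_crank_by(+57°): θ ← 0° +57° = 57°
rotate_crank_by(+26°): θ ← 57° +26° = 83°
rotate_crank_by(+22°): θ ← 83° +22° = 105°
rotate_crank_by(-45°): θ ← 105° -45° = 60°
rotate_crank_by(+72°): θ ← 60° +72° = 132°
crank pin P = (r cos θ, r sin θ) = (-36.133053, 40.129821)
h = r sin θ − e = 40.129821 − 1 = 39.129821
sin φ = h / L = 39.129821 / 291 = 0.13446674
φ = arcsin(0.13446674) = 7.727785°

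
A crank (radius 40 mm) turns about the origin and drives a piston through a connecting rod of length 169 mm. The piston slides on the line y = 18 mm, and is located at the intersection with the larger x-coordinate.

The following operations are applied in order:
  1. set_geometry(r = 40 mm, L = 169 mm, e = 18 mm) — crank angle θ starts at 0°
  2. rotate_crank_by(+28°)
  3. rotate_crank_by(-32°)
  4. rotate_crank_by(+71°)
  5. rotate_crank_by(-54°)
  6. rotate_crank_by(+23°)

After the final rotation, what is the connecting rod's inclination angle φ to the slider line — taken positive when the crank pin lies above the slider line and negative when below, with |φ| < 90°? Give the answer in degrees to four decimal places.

1.8689

set_geometry: r = 40 mm, L = 169 mm, e = 18 mm; θ ← 0°
rotate_crank_by(+28°): θ ← 0° +28° = 28°
rotate_crank_by(-32°): θ ← 28° -32° = -4°
rotate_crank_by(+71°): θ ← -4° +71° = 67°
rotate_crank_by(-54°): θ ← 67° -54° = 13°
rotate_crank_by(+23°): θ ← 13° +23° = 36°
crank pin P = (r cos θ, r sin θ) = (32.360680, 23.511410)
h = r sin θ − e = 23.511410 − 18 = 5.511410
sin φ = h / L = 5.511410 / 169 = 0.03261189
φ = arcsin(0.03261189) = 1.868855°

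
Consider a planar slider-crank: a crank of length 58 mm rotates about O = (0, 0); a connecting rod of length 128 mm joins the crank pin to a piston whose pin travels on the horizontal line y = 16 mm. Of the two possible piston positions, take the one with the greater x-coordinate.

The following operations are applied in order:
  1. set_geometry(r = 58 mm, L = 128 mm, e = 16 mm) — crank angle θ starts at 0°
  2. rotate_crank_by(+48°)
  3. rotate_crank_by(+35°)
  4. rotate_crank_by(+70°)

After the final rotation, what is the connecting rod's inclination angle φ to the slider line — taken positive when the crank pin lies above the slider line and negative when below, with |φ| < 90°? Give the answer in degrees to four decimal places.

4.6296

set_geometry: r = 58 mm, L = 128 mm, e = 16 mm; θ ← 0°
rotate_crank_by(+48°): θ ← 0° +48° = 48°
rotate_crank_by(+35°): θ ← 48° +35° = 83°
rotate_crank_by(+70°): θ ← 83° +70° = 153°
crank pin P = (r cos θ, r sin θ) = (-51.678378, 26.331449)
h = r sin θ − e = 26.331449 − 16 = 10.331449
sin φ = h / L = 10.331449 / 128 = 0.08071445
φ = arcsin(0.08071445) = 4.629633°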